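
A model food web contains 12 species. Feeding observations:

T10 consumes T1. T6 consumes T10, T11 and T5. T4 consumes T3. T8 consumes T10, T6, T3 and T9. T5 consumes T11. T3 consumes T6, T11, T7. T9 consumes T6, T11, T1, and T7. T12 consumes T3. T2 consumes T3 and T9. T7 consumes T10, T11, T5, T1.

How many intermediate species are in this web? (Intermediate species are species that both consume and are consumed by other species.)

6

Intermediate species (has both prey and predators): T10, T5, T6, T7, T9, T3.
Count: 6.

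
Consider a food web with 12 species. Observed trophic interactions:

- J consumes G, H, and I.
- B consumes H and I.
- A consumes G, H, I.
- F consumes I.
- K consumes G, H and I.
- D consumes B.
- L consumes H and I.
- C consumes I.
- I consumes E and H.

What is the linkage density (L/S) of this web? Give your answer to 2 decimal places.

There are L = 18 links among S = 12 species.
L/S = 18/12 = 1.5000 ≈ 1.50.

L/S = 1.50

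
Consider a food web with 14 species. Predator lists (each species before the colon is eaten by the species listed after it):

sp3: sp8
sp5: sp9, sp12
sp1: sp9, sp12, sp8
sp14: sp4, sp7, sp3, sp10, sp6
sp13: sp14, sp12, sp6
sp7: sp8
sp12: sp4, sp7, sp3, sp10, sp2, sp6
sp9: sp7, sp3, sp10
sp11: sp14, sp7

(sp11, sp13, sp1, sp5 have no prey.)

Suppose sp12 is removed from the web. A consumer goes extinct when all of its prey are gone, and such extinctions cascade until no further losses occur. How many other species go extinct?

1

Remove sp12.
Round 1: sp2 (all prey gone) → extinct.
No further losses. Total secondary extinctions: 1.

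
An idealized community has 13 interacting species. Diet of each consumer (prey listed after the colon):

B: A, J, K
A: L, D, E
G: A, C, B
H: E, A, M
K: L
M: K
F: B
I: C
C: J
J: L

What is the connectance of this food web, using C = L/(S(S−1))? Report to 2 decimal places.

The web has S = 13 species and L = 18 feeding links.
C = L / (S(S−1)) = 18 / 156 = 0.1154 ≈ 0.12.

C = 0.12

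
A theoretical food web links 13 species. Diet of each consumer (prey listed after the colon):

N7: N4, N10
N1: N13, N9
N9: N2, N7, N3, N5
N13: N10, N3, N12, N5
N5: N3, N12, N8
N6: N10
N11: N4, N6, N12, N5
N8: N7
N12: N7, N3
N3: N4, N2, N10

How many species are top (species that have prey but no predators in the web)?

Top species (has prey, but nothing eats it): N11, N1.
Count: 2.

2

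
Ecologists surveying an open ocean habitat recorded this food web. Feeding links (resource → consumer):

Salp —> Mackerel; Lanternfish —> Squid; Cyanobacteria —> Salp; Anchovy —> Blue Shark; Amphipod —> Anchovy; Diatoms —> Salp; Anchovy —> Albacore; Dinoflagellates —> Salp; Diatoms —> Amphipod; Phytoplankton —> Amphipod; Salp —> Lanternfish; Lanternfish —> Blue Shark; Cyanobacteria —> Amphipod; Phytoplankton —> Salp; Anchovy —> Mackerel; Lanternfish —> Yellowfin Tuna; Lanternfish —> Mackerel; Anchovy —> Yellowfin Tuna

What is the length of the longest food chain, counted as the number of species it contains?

4 species

One longest chain: Dinoflagellates → Salp → Lanternfish → Yellowfin Tuna.
It has 4 species and 3 links.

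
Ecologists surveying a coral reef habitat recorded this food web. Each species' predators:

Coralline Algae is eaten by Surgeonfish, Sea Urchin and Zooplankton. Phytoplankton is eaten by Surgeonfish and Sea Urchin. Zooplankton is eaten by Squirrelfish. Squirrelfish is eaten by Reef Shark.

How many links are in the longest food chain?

One longest chain: Coralline Algae → Zooplankton → Squirrelfish → Reef Shark.
It has 4 species and 3 links.

3 links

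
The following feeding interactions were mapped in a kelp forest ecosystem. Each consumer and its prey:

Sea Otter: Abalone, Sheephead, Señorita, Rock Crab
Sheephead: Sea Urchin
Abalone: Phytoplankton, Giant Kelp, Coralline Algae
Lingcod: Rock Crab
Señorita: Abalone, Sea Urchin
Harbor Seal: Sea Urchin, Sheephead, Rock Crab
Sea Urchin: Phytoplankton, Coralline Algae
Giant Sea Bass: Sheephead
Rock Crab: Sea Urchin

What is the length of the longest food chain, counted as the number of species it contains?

One longest chain: Phytoplankton → Sea Urchin → Sheephead → Giant Sea Bass.
It has 4 species and 3 links.

4 species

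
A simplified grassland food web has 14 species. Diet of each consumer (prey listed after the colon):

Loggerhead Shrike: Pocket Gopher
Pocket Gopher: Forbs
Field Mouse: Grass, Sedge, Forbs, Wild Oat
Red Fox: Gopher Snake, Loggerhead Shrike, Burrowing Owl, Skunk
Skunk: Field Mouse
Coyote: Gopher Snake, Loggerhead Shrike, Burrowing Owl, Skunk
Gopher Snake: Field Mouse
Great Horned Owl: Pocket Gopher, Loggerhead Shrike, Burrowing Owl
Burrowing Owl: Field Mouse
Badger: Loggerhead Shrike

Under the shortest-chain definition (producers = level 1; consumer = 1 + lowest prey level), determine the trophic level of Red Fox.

Grass is a producer → level 1.
Field Mouse eats Grass → level 2.
Burrowing Owl eats Field Mouse → level 3.
Red Fox eats Burrowing Owl → level 4.
No prey of Red Fox is below level 3, so 4 is the minimum.

Trophic level 4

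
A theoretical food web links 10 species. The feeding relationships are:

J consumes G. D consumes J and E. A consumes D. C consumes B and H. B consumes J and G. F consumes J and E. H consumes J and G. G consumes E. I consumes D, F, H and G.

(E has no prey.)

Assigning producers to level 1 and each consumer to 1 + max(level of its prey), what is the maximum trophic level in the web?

Producers (level 1): E.
E → G → J → D → I gives I level 5.
No species has a prey at level 5, so no species reaches level 6.

5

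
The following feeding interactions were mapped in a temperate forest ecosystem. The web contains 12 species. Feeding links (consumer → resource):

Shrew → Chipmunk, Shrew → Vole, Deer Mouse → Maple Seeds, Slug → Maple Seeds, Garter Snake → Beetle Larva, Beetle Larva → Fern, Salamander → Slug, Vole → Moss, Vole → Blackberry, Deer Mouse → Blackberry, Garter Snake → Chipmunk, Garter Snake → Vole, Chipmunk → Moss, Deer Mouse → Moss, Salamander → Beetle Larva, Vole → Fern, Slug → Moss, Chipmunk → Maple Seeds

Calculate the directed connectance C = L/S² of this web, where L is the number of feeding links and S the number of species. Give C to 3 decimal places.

The web has S = 12 species and L = 18 feeding links.
C = L / S² = 18 / 144 = 0.1250 ≈ 0.125.

C = 0.125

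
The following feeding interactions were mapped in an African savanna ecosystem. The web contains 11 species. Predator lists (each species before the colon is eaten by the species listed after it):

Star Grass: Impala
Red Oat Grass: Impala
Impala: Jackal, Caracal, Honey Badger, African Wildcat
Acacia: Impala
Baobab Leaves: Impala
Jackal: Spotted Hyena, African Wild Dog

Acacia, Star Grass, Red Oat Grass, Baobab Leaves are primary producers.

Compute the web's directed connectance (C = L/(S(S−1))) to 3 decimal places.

C = 0.091

The web has S = 11 species and L = 10 feeding links.
C = L / (S(S−1)) = 10 / 110 = 0.0909 ≈ 0.091.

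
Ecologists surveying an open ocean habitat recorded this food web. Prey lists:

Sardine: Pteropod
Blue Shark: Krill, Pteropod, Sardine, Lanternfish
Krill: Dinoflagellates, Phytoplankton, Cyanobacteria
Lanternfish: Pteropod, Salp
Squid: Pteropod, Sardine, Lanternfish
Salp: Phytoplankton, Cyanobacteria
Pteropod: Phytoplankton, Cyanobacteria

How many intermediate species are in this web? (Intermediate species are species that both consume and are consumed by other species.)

5

Intermediate species (has both prey and predators): Krill, Pteropod, Salp, Sardine, Lanternfish.
Count: 5.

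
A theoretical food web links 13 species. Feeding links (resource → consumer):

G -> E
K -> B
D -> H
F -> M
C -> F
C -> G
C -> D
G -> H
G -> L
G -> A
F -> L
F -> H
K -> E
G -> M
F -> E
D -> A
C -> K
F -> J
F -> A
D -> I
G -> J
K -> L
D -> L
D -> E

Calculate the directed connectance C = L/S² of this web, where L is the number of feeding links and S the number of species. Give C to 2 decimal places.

The web has S = 13 species and L = 24 feeding links.
C = L / S² = 24 / 169 = 0.1420 ≈ 0.14.

C = 0.14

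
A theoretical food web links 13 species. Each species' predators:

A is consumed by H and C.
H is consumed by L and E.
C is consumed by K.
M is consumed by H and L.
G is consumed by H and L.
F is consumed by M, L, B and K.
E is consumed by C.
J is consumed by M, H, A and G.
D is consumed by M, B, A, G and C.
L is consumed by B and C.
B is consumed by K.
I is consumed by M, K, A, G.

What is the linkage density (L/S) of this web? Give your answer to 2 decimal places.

There are L = 30 links among S = 13 species.
L/S = 30/13 = 2.3077 ≈ 2.31.

L/S = 2.31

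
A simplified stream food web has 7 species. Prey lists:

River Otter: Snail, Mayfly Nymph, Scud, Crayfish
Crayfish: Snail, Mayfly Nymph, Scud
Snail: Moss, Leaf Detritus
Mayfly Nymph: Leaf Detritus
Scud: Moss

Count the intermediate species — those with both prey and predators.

Intermediate species (has both prey and predators): Snail, Mayfly Nymph, Scud, Crayfish.
Count: 4.

4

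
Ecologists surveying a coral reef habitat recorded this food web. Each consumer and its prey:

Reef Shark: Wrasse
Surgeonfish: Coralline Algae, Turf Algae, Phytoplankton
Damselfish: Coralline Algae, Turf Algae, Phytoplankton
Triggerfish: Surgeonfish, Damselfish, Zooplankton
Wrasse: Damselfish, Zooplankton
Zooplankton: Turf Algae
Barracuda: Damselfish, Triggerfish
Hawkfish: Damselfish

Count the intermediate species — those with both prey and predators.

5

Intermediate species (has both prey and predators): Surgeonfish, Damselfish, Zooplankton, Wrasse, Triggerfish.
Count: 5.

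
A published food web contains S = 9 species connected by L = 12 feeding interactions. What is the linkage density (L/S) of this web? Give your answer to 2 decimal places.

There are L = 12 links among S = 9 species.
L/S = 12/9 = 1.3333 ≈ 1.33.

L/S = 1.33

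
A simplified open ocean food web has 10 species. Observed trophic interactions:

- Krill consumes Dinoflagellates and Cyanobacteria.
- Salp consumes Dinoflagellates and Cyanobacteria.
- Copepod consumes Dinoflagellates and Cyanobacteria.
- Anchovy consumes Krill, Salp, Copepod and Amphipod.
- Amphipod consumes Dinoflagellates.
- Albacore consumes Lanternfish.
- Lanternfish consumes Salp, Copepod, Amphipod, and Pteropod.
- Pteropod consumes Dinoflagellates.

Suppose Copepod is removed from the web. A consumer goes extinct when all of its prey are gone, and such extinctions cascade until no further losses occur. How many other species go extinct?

0

Remove Copepod.
Every predator of it retains at least one other prey: Lanternfish still has Salp, Pteropod, Amphipod; Anchovy still has Krill, Salp, Amphipod.
No consumer loses all prey, so no secondary extinctions occur.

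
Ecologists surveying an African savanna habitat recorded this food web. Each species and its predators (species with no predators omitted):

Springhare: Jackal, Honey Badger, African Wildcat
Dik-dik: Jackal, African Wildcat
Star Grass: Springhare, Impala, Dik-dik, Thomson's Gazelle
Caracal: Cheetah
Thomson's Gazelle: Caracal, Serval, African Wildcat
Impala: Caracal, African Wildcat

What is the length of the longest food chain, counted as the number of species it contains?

4 species

One longest chain: Star Grass → Impala → Caracal → Cheetah.
It has 4 species and 3 links.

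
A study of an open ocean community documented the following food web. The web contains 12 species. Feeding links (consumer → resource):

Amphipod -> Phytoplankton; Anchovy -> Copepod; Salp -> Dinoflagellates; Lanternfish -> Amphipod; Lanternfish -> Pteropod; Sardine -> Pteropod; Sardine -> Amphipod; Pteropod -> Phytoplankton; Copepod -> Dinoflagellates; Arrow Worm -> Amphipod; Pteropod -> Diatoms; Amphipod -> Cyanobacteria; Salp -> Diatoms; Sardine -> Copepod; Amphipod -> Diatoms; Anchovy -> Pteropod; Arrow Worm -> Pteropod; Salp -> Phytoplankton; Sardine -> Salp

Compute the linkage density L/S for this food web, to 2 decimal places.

L/S = 1.58

There are L = 19 links among S = 12 species.
L/S = 19/12 = 1.5833 ≈ 1.58.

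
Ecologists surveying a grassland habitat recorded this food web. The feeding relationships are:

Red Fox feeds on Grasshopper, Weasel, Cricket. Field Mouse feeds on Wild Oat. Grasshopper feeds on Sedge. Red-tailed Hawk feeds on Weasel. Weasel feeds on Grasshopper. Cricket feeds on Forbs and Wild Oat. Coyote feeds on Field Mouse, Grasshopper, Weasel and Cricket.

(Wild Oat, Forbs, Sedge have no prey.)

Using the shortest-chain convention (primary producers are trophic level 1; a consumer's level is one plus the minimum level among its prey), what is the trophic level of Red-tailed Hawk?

Trophic level 4

Sedge is a producer → level 1.
Grasshopper eats Sedge → level 2.
Weasel eats Grasshopper → level 3.
Red-tailed Hawk eats Weasel → level 4.
No prey of Red-tailed Hawk is below level 3, so 4 is the minimum.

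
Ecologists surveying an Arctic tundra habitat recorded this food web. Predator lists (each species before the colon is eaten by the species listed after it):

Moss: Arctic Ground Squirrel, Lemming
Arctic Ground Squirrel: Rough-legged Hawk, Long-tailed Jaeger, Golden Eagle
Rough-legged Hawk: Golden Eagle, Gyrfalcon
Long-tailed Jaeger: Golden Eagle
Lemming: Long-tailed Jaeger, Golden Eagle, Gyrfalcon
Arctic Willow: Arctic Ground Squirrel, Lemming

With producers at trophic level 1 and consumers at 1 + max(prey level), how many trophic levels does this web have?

Producers (level 1): Moss, Arctic Willow.
Moss → Arctic Ground Squirrel → Rough-legged Hawk → Gyrfalcon gives Gyrfalcon level 4.
No species has a prey at level 4, so no species reaches level 5.

4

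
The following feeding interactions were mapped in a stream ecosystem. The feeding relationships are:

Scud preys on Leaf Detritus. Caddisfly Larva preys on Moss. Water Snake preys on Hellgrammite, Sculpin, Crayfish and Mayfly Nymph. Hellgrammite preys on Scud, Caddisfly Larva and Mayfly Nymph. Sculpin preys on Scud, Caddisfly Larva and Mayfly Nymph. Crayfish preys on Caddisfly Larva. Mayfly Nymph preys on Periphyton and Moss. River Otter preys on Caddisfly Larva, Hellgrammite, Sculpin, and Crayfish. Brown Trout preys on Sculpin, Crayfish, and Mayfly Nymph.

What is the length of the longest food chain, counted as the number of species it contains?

4 species

One longest chain: Moss → Caddisfly Larva → Crayfish → Brown Trout.
It has 4 species and 3 links.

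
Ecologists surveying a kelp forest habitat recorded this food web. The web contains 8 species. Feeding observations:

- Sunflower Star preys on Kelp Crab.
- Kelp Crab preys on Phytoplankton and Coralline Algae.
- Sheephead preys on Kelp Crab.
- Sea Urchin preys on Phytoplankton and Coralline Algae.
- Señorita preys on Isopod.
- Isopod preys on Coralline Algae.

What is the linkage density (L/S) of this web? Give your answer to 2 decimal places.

L/S = 1.00

There are L = 8 links among S = 8 species.
L/S = 8/8 = 1.0000 ≈ 1.00.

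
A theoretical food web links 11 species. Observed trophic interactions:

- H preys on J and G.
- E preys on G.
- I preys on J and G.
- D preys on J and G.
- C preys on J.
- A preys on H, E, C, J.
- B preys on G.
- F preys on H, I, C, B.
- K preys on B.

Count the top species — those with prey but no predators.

4

Top species (has prey, but nothing eats it): D, A, F, K.
Count: 4.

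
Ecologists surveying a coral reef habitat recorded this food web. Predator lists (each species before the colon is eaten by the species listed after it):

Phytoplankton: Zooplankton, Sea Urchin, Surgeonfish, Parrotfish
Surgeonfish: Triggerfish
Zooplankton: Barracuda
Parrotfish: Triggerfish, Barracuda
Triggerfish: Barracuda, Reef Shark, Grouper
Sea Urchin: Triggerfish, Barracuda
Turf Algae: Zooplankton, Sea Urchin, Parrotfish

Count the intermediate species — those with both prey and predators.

5

Intermediate species (has both prey and predators): Zooplankton, Sea Urchin, Surgeonfish, Parrotfish, Triggerfish.
Count: 5.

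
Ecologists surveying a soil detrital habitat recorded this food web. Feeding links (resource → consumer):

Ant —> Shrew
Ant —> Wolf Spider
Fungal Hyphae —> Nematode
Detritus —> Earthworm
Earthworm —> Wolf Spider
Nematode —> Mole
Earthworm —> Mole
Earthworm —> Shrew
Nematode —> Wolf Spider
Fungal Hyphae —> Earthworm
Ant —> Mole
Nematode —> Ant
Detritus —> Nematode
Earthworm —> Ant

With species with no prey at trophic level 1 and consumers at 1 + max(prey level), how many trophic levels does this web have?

4

Basal resources (level 1): Fungal Hyphae, Detritus.
Fungal Hyphae → Earthworm → Ant → Wolf Spider gives Wolf Spider level 4.
No species has a prey at level 4, so no species reaches level 5.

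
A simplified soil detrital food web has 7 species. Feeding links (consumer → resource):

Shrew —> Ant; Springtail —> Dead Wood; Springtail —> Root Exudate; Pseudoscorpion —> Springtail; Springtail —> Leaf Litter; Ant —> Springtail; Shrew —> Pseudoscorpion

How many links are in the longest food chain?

One longest chain: Dead Wood → Springtail → Ant → Shrew.
It has 4 species and 3 links.

3 links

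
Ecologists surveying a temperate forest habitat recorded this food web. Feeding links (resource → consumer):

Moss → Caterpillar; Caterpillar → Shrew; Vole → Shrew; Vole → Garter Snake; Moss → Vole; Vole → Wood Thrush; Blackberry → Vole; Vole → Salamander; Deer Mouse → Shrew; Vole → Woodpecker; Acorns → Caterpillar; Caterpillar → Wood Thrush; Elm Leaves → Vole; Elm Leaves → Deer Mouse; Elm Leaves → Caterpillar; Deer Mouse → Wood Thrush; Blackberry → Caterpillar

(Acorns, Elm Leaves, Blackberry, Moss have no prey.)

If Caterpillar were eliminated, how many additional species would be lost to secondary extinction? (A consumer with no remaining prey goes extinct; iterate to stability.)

Remove Caterpillar.
Every predator of it retains at least one other prey: Wood Thrush still has Vole, Deer Mouse; Shrew still has Vole, Deer Mouse.
No consumer loses all prey, so no secondary extinctions occur.

0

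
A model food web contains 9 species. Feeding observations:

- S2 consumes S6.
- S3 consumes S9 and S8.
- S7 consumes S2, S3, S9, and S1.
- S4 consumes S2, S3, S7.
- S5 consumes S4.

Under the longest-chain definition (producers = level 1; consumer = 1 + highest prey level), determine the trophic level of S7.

Trophic level 3

S8 is a producer → level 1.
S3 eats S8 (level 1); other prey at levels: S9 1 → level 2.
S7 eats S3 (level 2); other prey at levels: S9 1, S1 1, S2 2 → level 3.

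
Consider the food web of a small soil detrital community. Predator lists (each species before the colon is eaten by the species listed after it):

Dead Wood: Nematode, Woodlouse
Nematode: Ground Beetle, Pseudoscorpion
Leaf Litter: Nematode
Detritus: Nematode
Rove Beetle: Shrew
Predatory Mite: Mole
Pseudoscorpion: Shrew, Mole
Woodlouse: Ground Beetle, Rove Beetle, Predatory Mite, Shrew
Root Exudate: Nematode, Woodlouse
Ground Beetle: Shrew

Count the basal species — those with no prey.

Basal species (no prey listed): Detritus, Root Exudate, Dead Wood, Leaf Litter.
Count: 4.

4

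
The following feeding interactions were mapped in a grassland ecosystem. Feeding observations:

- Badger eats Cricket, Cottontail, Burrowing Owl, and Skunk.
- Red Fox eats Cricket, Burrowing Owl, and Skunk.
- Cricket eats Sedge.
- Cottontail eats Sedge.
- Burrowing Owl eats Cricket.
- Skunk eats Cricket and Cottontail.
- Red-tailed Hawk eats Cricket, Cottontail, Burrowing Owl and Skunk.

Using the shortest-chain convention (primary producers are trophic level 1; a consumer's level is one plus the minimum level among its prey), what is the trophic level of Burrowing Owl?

Sedge is a producer → level 1.
Cricket eats Sedge → level 2.
Burrowing Owl eats Cricket → level 3.
No prey of Burrowing Owl is below level 2, so 3 is the minimum.

Trophic level 3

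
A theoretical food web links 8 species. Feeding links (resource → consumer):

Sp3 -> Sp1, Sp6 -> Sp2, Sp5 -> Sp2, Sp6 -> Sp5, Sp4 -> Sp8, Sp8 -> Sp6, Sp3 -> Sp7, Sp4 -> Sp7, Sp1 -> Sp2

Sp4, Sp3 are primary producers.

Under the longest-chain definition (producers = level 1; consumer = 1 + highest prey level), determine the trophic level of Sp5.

Sp4 is a producer → level 1.
Sp8 eats Sp4 → level 2.
Sp6 eats Sp8 → level 3.
Sp5 eats Sp6 → level 4.

Trophic level 4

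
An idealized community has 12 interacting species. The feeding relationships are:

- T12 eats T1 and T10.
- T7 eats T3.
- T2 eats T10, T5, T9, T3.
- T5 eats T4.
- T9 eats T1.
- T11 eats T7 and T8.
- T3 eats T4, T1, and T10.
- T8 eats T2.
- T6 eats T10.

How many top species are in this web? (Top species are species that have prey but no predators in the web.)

Top species (has prey, but nothing eats it): T6, T12, T11.
Count: 3.

3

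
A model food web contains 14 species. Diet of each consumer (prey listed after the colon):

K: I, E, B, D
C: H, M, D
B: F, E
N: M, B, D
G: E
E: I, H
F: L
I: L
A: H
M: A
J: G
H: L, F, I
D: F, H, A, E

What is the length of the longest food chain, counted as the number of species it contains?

One longest chain: L → F → H → E → G → J.
It has 6 species and 5 links.

6 species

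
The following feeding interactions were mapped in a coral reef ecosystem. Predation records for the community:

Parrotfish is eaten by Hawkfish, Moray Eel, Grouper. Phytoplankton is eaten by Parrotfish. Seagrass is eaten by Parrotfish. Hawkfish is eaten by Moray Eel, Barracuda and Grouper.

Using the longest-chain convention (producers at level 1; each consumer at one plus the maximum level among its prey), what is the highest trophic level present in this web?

4

Producers (level 1): Seagrass, Phytoplankton.
Seagrass → Parrotfish → Hawkfish → Barracuda gives Barracuda level 4.
No species has a prey at level 4, so no species reaches level 5.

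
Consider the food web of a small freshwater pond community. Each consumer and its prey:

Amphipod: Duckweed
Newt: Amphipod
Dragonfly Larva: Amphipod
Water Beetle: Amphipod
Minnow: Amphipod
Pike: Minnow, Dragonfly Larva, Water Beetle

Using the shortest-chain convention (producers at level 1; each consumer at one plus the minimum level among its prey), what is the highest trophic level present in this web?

Producers (level 1): Duckweed.
Following each consumer down to its lowest-level prey: Duckweed → Amphipod → Minnow → Pike (levels 1 through 4).
All prey of Pike (Minnow 3, Dragonfly Larva 3, Water Beetle 3) are at level 3 or above, so Pike is at level 1 + 3 = 4.
Every consumer has at least one prey at level 3 or below, so none exceeds level 4.

4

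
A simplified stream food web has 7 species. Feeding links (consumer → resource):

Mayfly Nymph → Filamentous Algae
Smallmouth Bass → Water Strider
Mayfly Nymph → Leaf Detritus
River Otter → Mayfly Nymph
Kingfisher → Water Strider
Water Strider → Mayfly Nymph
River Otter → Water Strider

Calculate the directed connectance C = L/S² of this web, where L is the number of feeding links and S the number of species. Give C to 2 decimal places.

The web has S = 7 species and L = 7 feeding links.
C = L / S² = 7 / 49 = 0.1429 ≈ 0.14.

C = 0.14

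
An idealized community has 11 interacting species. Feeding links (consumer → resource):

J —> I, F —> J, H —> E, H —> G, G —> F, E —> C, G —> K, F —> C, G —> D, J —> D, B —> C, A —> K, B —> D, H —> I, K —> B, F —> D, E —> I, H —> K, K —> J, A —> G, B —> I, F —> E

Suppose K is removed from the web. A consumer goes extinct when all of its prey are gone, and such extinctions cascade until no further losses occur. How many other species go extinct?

Remove K.
Every predator of it retains at least one other prey: G still has D, F; A still has G; H still has I, E, G.
No consumer loses all prey, so no secondary extinctions occur.

0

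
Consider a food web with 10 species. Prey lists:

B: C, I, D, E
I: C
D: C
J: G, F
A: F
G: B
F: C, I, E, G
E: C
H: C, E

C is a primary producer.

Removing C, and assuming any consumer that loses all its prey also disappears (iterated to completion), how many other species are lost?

Remove C.
Round 1: I (all prey gone), D (all prey gone), E (all prey gone) → extinct.
Round 2: B (all prey gone), H (all prey gone) → extinct.
Round 3: G (all prey gone) → extinct.
Round 4: F (all prey gone) → extinct.
Round 5: A (all prey gone), J (all prey gone) → extinct.
No further losses. Total secondary extinctions: 9.

9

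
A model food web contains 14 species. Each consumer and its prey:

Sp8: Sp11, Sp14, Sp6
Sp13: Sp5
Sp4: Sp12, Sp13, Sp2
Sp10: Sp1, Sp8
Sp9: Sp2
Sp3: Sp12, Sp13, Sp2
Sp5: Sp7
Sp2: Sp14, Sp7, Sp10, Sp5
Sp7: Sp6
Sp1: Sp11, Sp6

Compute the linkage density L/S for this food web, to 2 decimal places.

There are L = 21 links among S = 14 species.
L/S = 21/14 = 1.5000 ≈ 1.50.

L/S = 1.50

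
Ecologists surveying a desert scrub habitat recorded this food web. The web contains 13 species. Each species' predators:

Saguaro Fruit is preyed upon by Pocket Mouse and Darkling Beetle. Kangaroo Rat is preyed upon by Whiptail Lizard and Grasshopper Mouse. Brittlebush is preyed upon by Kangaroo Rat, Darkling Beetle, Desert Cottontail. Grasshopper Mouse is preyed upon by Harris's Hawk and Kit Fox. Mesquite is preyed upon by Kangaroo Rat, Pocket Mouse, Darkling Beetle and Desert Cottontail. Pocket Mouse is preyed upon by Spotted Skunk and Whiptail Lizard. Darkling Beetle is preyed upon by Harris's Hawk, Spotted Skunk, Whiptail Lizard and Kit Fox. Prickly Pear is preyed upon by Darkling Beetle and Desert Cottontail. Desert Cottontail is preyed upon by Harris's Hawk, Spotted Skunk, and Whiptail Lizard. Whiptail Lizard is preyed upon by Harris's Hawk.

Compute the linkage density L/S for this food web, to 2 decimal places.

There are L = 25 links among S = 13 species.
L/S = 25/13 = 1.9231 ≈ 1.92.

L/S = 1.92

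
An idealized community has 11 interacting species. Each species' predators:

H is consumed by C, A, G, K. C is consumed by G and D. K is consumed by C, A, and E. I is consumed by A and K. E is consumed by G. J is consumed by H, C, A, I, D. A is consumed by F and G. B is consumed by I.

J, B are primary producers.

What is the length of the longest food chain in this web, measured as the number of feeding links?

One longest chain: J → H → K → C → D.
It has 5 species and 4 links.

4 links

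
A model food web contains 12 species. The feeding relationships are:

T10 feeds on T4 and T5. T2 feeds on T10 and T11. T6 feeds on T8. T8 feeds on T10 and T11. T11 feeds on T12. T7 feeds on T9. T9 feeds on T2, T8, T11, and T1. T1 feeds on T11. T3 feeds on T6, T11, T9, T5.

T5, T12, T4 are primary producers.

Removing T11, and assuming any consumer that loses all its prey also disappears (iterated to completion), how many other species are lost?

1

Remove T11.
Round 1: T1 (all prey gone) → extinct.
No further losses. Total secondary extinctions: 1.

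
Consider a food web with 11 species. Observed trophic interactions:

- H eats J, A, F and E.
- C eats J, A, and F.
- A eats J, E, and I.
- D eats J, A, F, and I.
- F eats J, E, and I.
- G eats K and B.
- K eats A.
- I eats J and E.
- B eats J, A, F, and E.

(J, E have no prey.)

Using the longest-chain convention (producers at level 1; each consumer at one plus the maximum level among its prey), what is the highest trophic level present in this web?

5

Producers (level 1): J, E.
J → I → A → B → G gives G level 5.
No species has a prey at level 5, so no species reaches level 6.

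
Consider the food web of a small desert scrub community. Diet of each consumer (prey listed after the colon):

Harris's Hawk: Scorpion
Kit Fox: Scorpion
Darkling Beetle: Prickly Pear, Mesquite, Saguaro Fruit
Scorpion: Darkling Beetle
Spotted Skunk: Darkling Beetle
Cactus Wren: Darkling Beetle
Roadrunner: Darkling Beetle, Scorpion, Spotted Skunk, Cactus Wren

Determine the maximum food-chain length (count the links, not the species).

One longest chain: Prickly Pear → Darkling Beetle → Scorpion → Harris's Hawk.
It has 4 species and 3 links.

3 links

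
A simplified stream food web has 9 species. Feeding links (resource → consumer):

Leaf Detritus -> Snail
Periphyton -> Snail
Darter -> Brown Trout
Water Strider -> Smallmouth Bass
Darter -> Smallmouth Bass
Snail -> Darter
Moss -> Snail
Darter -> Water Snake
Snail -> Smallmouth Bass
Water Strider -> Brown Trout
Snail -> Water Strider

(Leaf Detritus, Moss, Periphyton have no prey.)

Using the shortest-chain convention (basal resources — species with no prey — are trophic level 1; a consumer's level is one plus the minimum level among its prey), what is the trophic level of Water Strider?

Leaf Detritus has no prey (basal) → level 1.
Snail eats Leaf Detritus → level 2.
Water Strider eats Snail → level 3.
No prey of Water Strider is below level 2, so 3 is the minimum.

Trophic level 3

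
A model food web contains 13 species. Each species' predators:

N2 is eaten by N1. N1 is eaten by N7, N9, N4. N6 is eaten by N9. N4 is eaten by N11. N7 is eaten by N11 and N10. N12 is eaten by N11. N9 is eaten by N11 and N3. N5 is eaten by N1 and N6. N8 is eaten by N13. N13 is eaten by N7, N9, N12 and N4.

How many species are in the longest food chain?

4 species

One longest chain: N5 → N6 → N9 → N3.
It has 4 species and 3 links.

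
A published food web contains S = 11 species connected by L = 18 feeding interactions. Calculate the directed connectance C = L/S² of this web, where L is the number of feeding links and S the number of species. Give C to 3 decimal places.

The web has S = 11 species and L = 18 feeding links.
C = L / S² = 18 / 121 = 0.1488 ≈ 0.149.

C = 0.149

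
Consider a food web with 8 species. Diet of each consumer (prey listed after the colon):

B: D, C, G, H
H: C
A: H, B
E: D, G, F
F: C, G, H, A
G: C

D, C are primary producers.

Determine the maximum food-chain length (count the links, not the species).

5 links

One longest chain: C → G → B → A → F → E.
It has 6 species and 5 links.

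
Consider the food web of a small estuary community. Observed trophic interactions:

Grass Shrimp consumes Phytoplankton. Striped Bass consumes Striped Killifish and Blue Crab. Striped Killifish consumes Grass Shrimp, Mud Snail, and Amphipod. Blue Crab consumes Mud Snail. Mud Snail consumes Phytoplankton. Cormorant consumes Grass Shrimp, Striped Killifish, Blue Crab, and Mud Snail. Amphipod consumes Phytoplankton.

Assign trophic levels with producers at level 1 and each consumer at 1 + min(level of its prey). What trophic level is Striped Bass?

Trophic level 4

Phytoplankton is a producer → level 1.
Mud Snail eats Phytoplankton → level 2.
Blue Crab eats Mud Snail → level 3.
Striped Bass eats Blue Crab → level 4.
No prey of Striped Bass is below level 3, so 4 is the minimum.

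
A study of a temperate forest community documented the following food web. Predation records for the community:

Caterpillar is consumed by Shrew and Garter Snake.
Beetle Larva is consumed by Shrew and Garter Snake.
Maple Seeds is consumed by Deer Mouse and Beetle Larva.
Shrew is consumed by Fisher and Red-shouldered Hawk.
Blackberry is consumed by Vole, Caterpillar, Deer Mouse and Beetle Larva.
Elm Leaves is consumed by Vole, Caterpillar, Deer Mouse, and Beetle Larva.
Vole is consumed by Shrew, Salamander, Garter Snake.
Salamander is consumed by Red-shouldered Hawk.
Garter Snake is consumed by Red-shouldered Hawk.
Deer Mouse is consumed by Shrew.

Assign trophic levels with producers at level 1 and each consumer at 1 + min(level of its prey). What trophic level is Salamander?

Trophic level 3

Elm Leaves is a producer → level 1.
Vole eats Elm Leaves → level 2.
Salamander eats Vole → level 3.
No prey of Salamander is below level 2, so 3 is the minimum.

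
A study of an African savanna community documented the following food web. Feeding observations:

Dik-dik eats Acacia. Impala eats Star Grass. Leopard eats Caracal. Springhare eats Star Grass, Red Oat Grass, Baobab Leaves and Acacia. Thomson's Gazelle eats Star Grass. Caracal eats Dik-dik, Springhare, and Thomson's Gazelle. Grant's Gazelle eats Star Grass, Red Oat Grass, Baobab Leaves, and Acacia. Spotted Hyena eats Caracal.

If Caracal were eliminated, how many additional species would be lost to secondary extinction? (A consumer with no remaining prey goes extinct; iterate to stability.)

2

Remove Caracal.
Round 1: Spotted Hyena (all prey gone), Leopard (all prey gone) → extinct.
No further losses. Total secondary extinctions: 2.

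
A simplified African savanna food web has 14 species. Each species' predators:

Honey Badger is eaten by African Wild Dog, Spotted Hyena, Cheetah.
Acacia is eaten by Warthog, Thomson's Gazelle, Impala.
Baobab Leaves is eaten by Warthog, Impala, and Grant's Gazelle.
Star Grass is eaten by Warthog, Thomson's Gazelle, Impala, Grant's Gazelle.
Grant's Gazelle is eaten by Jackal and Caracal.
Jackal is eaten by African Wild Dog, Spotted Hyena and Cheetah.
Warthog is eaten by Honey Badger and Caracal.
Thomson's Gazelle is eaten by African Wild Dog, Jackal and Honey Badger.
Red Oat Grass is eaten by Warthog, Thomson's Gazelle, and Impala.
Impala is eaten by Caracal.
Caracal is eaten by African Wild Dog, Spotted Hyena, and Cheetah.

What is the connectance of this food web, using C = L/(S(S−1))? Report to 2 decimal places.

The web has S = 14 species and L = 30 feeding links.
C = L / (S(S−1)) = 30 / 182 = 0.1648 ≈ 0.16.

C = 0.16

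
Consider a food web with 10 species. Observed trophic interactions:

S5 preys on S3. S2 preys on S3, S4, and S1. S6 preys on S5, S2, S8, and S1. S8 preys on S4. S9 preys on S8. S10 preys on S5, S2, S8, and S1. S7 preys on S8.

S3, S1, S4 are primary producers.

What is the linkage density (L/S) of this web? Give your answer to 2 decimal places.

L/S = 1.50

There are L = 15 links among S = 10 species.
L/S = 15/10 = 1.5000 ≈ 1.50.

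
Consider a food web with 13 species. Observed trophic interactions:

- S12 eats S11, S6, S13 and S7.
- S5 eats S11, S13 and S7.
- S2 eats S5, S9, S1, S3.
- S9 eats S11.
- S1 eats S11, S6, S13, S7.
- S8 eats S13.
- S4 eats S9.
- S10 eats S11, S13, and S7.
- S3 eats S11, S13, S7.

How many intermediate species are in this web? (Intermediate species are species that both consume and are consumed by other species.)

4

Intermediate species (has both prey and predators): S5, S9, S3, S1.
Count: 4.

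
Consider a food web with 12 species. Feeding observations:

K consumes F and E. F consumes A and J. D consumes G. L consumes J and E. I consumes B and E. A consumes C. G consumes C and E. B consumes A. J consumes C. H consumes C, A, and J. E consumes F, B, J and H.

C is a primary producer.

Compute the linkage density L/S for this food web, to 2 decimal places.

L/S = 1.75

There are L = 21 links among S = 12 species.
L/S = 21/12 = 1.7500 ≈ 1.75.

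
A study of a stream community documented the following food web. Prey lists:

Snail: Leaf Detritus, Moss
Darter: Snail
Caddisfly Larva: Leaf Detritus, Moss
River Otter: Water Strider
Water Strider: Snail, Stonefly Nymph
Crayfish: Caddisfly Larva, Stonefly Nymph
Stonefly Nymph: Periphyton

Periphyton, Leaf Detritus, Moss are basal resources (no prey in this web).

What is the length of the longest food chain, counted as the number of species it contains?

4 species

One longest chain: Leaf Detritus → Snail → Water Strider → River Otter.
It has 4 species and 3 links.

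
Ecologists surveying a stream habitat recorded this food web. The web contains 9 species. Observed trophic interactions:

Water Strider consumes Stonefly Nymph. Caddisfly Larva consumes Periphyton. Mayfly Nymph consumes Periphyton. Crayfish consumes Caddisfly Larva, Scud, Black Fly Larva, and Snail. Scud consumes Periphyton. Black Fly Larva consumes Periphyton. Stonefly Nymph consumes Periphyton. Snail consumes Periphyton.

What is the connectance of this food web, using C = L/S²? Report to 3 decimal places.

C = 0.136

The web has S = 9 species and L = 11 feeding links.
C = L / S² = 11 / 81 = 0.1358 ≈ 0.136.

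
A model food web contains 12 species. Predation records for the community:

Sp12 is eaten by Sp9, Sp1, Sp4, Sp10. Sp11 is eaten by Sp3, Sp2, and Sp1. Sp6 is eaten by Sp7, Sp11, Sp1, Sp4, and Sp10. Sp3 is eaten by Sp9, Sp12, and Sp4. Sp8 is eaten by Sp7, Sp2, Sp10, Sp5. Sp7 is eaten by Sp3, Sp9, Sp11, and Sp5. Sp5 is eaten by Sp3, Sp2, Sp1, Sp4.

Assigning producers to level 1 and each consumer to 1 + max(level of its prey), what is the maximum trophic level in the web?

Producers (level 1): Sp6, Sp8.
Sp6 → Sp7 → Sp11 → Sp3 → Sp12 → Sp1 gives Sp1 level 6.
No species has a prey at level 6, so no species reaches level 7.

6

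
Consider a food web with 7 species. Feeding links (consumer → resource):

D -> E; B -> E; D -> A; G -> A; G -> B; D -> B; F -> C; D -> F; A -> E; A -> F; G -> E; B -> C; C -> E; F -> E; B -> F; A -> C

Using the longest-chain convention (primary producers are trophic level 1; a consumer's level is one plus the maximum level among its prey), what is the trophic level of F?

E is a producer → level 1.
C eats E → level 2.
F eats C (level 2); other prey at levels: E 1 → level 3.

Trophic level 3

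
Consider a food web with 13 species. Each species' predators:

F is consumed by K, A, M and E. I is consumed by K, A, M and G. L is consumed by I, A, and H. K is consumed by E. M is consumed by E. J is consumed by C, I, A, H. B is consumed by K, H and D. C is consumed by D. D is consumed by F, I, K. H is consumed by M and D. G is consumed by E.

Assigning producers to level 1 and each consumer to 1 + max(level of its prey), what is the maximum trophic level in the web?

Producers (level 1): J, L, B.
J → H → D → I → G → E gives E level 6.
No species has a prey at level 6, so no species reaches level 7.

6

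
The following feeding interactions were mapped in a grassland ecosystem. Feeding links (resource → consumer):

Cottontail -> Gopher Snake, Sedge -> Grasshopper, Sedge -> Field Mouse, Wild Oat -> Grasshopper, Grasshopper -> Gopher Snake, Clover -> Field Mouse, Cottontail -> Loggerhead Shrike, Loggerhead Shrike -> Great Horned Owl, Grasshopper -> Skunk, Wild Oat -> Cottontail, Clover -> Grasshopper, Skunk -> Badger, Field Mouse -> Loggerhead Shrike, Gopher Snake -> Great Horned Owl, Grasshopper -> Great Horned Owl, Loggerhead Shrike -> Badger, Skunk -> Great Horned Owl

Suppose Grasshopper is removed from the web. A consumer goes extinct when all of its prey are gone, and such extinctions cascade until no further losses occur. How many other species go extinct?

Remove Grasshopper.
Round 1: Skunk (all prey gone) → extinct.
No further losses. Total secondary extinctions: 1.

1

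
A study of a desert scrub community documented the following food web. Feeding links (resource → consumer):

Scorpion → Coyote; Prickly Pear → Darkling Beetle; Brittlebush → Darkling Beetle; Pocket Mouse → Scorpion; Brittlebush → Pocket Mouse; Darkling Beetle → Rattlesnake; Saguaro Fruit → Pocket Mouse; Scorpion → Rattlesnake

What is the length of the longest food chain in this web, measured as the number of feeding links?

One longest chain: Brittlebush → Pocket Mouse → Scorpion → Rattlesnake.
It has 4 species and 3 links.

3 links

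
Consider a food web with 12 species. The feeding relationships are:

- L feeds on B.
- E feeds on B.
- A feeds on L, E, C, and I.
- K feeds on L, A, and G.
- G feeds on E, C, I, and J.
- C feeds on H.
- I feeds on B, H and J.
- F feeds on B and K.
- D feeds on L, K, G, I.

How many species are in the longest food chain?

5 species

One longest chain: H → C → G → K → D.
It has 5 species and 4 links.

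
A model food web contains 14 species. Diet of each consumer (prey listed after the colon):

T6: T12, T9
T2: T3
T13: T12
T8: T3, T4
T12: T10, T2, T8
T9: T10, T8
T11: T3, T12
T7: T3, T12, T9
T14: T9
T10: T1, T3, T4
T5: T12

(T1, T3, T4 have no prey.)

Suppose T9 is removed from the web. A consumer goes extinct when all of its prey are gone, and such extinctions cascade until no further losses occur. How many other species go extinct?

1

Remove T9.
Round 1: T14 (all prey gone) → extinct.
No further losses. Total secondary extinctions: 1.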